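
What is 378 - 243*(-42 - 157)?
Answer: 48735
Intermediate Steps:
378 - 243*(-42 - 157) = 378 - 243*(-199) = 378 + 48357 = 48735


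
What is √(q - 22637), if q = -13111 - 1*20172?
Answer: 4*I*√3495 ≈ 236.47*I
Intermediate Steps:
q = -33283 (q = -13111 - 20172 = -33283)
√(q - 22637) = √(-33283 - 22637) = √(-55920) = 4*I*√3495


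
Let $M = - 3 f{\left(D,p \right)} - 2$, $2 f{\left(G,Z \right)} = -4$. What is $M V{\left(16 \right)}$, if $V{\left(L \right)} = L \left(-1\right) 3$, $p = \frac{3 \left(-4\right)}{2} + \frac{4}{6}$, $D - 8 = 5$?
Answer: $-192$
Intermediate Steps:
$D = 13$ ($D = 8 + 5 = 13$)
$p = - \frac{16}{3}$ ($p = \left(-12\right) \frac{1}{2} + 4 \cdot \frac{1}{6} = -6 + \frac{2}{3} = - \frac{16}{3} \approx -5.3333$)
$f{\left(G,Z \right)} = -2$ ($f{\left(G,Z \right)} = \frac{1}{2} \left(-4\right) = -2$)
$V{\left(L \right)} = - 3 L$ ($V{\left(L \right)} = - L 3 = - 3 L$)
$M = 4$ ($M = \left(-3\right) \left(-2\right) - 2 = 6 - 2 = 4$)
$M V{\left(16 \right)} = 4 \left(\left(-3\right) 16\right) = 4 \left(-48\right) = -192$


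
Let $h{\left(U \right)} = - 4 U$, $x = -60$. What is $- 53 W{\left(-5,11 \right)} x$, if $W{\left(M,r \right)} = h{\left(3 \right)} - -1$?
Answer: $-34980$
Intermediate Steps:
$W{\left(M,r \right)} = -11$ ($W{\left(M,r \right)} = \left(-4\right) 3 - -1 = -12 + 1 = -11$)
$- 53 W{\left(-5,11 \right)} x = \left(-53\right) \left(-11\right) \left(-60\right) = 583 \left(-60\right) = -34980$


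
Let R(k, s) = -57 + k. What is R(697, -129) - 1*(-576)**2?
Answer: -331136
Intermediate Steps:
R(697, -129) - 1*(-576)**2 = (-57 + 697) - 1*(-576)**2 = 640 - 1*331776 = 640 - 331776 = -331136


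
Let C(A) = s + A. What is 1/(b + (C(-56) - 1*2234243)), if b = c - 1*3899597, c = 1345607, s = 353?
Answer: -1/4787936 ≈ -2.0886e-7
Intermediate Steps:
C(A) = 353 + A
b = -2553990 (b = 1345607 - 1*3899597 = 1345607 - 3899597 = -2553990)
1/(b + (C(-56) - 1*2234243)) = 1/(-2553990 + ((353 - 56) - 1*2234243)) = 1/(-2553990 + (297 - 2234243)) = 1/(-2553990 - 2233946) = 1/(-4787936) = -1/4787936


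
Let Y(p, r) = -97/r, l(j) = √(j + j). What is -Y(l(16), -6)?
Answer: -97/6 ≈ -16.167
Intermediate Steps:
l(j) = √2*√j (l(j) = √(2*j) = √2*√j)
-Y(l(16), -6) = -(-97)/(-6) = -(-97)*(-1)/6 = -1*97/6 = -97/6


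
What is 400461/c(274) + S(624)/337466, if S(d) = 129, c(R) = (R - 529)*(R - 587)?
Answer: 45050755987/8978282930 ≈ 5.0177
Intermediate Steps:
c(R) = (-587 + R)*(-529 + R) (c(R) = (-529 + R)*(-587 + R) = (-587 + R)*(-529 + R))
400461/c(274) + S(624)/337466 = 400461/(310523 + 274**2 - 1116*274) + 129/337466 = 400461/(310523 + 75076 - 305784) + 129*(1/337466) = 400461/79815 + 129/337466 = 400461*(1/79815) + 129/337466 = 133487/26605 + 129/337466 = 45050755987/8978282930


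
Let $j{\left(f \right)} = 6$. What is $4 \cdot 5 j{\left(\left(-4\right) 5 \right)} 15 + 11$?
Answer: $1811$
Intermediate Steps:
$4 \cdot 5 j{\left(\left(-4\right) 5 \right)} 15 + 11 = 4 \cdot 5 \cdot 6 \cdot 15 + 11 = 20 \cdot 6 \cdot 15 + 11 = 120 \cdot 15 + 11 = 1800 + 11 = 1811$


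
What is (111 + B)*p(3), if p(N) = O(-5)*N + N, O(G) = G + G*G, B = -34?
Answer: 4851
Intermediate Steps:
O(G) = G + G²
p(N) = 21*N (p(N) = (-5*(1 - 5))*N + N = (-5*(-4))*N + N = 20*N + N = 21*N)
(111 + B)*p(3) = (111 - 34)*(21*3) = 77*63 = 4851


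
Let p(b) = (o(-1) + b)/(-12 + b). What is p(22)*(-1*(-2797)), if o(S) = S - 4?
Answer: 47549/10 ≈ 4754.9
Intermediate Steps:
o(S) = -4 + S
p(b) = (-5 + b)/(-12 + b) (p(b) = ((-4 - 1) + b)/(-12 + b) = (-5 + b)/(-12 + b))
p(22)*(-1*(-2797)) = ((-5 + 22)/(-12 + 22))*(-1*(-2797)) = (17/10)*2797 = 47549/10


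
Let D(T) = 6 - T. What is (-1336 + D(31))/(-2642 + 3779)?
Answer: -1361/1137 ≈ -1.1970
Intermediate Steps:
(-1336 + D(31))/(-2642 + 3779) = (-1336 + (6 - 1*31))/(-2642 + 3779) = (-1336 + (6 - 31))/1137 = (-1336 - 25)*(1/1137) = -1361*1/1137 = -1361/1137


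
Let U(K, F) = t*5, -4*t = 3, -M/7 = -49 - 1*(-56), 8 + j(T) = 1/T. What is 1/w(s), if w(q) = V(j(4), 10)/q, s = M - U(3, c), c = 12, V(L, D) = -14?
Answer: 181/56 ≈ 3.2321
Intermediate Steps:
j(T) = -8 + 1/T
M = -49 (M = -7*(-49 - 1*(-56)) = -7*(-49 + 56) = -7*7 = -49)
t = -¾ (t = -¼*3 = -¾ ≈ -0.75000)
U(K, F) = -15/4 (U(K, F) = -¾*5 = -15/4)
s = -181/4 (s = -49 - 1*(-15/4) = -49 + 15/4 = -181/4 ≈ -45.250)
w(q) = -14/q
1/w(s) = 1/(-14/(-181/4)) = 1/(-14*(-4/181)) = 1/(56/181) = 181/56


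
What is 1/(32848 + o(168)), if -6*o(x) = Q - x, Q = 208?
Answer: 3/98524 ≈ 3.0449e-5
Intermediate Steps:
o(x) = -104/3 + x/6 (o(x) = -(208 - x)/6 = -104/3 + x/6)
1/(32848 + o(168)) = 1/(32848 + (-104/3 + (⅙)*168)) = 1/(32848 + (-104/3 + 28)) = 1/(32848 - 20/3) = 1/(98524/3) = 3/98524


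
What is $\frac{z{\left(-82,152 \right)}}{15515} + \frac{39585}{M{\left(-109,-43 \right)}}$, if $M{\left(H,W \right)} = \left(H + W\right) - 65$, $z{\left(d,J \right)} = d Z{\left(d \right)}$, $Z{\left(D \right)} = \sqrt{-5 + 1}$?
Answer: $- \frac{5655}{31} - \frac{164 i}{15515} \approx -182.42 - 0.01057 i$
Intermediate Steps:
$Z{\left(D \right)} = 2 i$ ($Z{\left(D \right)} = \sqrt{-4} = 2 i$)
$z{\left(d,J \right)} = 2 i d$ ($z{\left(d,J \right)} = d 2 i = 2 i d$)
$M{\left(H,W \right)} = -65 + H + W$
$\frac{z{\left(-82,152 \right)}}{15515} + \frac{39585}{M{\left(-109,-43 \right)}} = \frac{2 i \left(-82\right)}{15515} + \frac{39585}{-65 - 109 - 43} = - 164 i \frac{1}{15515} + \frac{39585}{-217} = - \frac{164 i}{15515} + 39585 \left(- \frac{1}{217}\right) = - \frac{164 i}{15515} - \frac{5655}{31} = - \frac{5655}{31} - \frac{164 i}{15515}$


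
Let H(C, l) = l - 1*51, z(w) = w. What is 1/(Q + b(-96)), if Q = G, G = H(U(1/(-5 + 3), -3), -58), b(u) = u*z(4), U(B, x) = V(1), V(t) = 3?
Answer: -1/493 ≈ -0.0020284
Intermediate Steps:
U(B, x) = 3
H(C, l) = -51 + l (H(C, l) = l - 51 = -51 + l)
b(u) = 4*u (b(u) = u*4 = 4*u)
G = -109 (G = -51 - 58 = -109)
Q = -109
1/(Q + b(-96)) = 1/(-109 + 4*(-96)) = 1/(-109 - 384) = 1/(-493) = -1/493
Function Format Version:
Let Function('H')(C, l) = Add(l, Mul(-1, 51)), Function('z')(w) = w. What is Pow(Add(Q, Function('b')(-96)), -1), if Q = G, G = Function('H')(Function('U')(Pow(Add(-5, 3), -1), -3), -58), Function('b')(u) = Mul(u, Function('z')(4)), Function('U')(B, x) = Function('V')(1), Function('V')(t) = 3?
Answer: Rational(-1, 493) ≈ -0.0020284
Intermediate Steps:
Function('U')(B, x) = 3
Function('H')(C, l) = Add(-51, l) (Function('H')(C, l) = Add(l, -51) = Add(-51, l))
Function('b')(u) = Mul(4, u) (Function('b')(u) = Mul(u, 4) = Mul(4, u))
G = -109 (G = Add(-51, -58) = -109)
Q = -109
Pow(Add(Q, Function('b')(-96)), -1) = Pow(Add(-109, Mul(4, -96)), -1) = Pow(Add(-109, -384), -1) = Pow(-493, -1) = Rational(-1, 493)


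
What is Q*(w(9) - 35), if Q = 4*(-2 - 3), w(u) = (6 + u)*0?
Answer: 700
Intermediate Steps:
w(u) = 0
Q = -20 (Q = 4*(-5) = -20)
Q*(w(9) - 35) = -20*(0 - 35) = -20*(-35) = 700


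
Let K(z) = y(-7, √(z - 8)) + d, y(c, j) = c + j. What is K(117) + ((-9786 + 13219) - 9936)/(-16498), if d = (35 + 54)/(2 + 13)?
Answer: -166423/247470 + √109 ≈ 9.7678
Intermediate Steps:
d = 89/15 ≈ 5.9333
K(z) = -16/15 + √(-8 + z) (K(z) = (-7 + √(z - 8)) + 89/15 = (-7 + √(-8 + z)) + 89/15 = -16/15 + √(-8 + z))
K(117) + ((-9786 + 13219) - 9936)/(-16498) = (-16/15 + √(-8 + 117)) + ((-9786 + 13219) - 9936)/(-16498) = (-16/15 + √109) + (3433 - 9936)*(-1/16498) = (-16/15 + √109) - 6503*(-1/16498) = (-16/15 + √109) + 6503/16498 = -166423/247470 + √109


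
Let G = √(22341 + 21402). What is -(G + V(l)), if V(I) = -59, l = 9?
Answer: 59 - √43743 ≈ -150.15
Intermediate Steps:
G = √43743 ≈ 209.15
-(G + V(l)) = -(√43743 - 59) = -(-59 + √43743) = 59 - √43743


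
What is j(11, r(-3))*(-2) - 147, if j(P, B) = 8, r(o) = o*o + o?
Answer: -163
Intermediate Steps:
r(o) = o + o² (r(o) = o² + o = o + o²)
j(11, r(-3))*(-2) - 147 = 8*(-2) - 147 = -16 - 147 = -163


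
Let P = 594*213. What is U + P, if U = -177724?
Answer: -51202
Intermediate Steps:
P = 126522
U + P = -177724 + 126522 = -51202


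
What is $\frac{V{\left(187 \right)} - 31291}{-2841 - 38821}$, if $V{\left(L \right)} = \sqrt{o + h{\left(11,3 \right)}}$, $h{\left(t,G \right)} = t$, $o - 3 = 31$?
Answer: $\frac{31291}{41662} - \frac{3 \sqrt{5}}{41662} \approx 0.75091$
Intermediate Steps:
$o = 34$ ($o = 3 + 31 = 34$)
$V{\left(L \right)} = 3 \sqrt{5}$ ($V{\left(L \right)} = \sqrt{34 + 11} = \sqrt{45} = 3 \sqrt{5}$)
$\frac{V{\left(187 \right)} - 31291}{-2841 - 38821} = \frac{3 \sqrt{5} - 31291}{-2841 - 38821} = \frac{-31291 + 3 \sqrt{5}}{-41662} = \left(-31291 + 3 \sqrt{5}\right) \left(- \frac{1}{41662}\right) = \frac{31291}{41662} - \frac{3 \sqrt{5}}{41662}$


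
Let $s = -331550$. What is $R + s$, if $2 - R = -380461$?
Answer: $48913$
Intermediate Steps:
$R = 380463$ ($R = 2 - -380461 = 2 + 380461 = 380463$)
$R + s = 380463 - 331550 = 48913$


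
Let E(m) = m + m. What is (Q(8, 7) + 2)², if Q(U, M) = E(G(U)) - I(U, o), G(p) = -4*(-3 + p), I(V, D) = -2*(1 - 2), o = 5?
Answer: 1600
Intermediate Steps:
I(V, D) = 2 (I(V, D) = -2*(-1) = 2)
G(p) = 12 - 4*p
E(m) = 2*m
Q(U, M) = 22 - 8*U (Q(U, M) = 2*(12 - 4*U) - 1*2 = (24 - 8*U) - 2 = 22 - 8*U)
(Q(8, 7) + 2)² = ((22 - 8*8) + 2)² = ((22 - 64) + 2)² = (-42 + 2)² = (-40)² = 1600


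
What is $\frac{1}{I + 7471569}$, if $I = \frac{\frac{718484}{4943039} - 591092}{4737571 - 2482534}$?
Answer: $\frac{11146735837443}{83283603012438067963} \approx 1.3384 \cdot 10^{-7}$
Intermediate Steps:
$I = - \frac{2921790090104}{11146735837443}$ ($I = \frac{718484 \cdot \frac{1}{4943039} - 591092}{2255037} = \left(\frac{718484}{4943039} - 591092\right) \frac{1}{2255037} = \left(- \frac{2921790090104}{4943039}\right) \frac{1}{2255037} = - \frac{2921790090104}{11146735837443} \approx -0.26212$)
$\frac{1}{I + 7471569} = \frac{1}{- \frac{2921790090104}{11146735837443} + 7471569} = \frac{1}{\frac{83283603012438067963}{11146735837443}} = \frac{11146735837443}{83283603012438067963}$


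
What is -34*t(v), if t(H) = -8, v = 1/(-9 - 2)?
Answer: 272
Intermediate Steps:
v = -1/11 (v = 1/(-11) = -1/11 ≈ -0.090909)
-34*t(v) = -34*(-8) = 272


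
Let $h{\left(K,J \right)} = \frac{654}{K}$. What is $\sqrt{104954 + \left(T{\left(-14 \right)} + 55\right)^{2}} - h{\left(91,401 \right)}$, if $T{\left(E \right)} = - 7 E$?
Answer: $- \frac{654}{91} + \sqrt{128363} \approx 351.09$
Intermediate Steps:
$\sqrt{104954 + \left(T{\left(-14 \right)} + 55\right)^{2}} - h{\left(91,401 \right)} = \sqrt{104954 + \left(\left(-7\right) \left(-14\right) + 55\right)^{2}} - \frac{654}{91} = \sqrt{104954 + \left(98 + 55\right)^{2}} - 654 \cdot \frac{1}{91} = \sqrt{104954 + 153^{2}} - \frac{654}{91} = \sqrt{104954 + 23409} - \frac{654}{91} = \sqrt{128363} - \frac{654}{91} = - \frac{654}{91} + \sqrt{128363}$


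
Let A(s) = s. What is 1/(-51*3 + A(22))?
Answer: -1/131 ≈ -0.0076336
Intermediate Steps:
1/(-51*3 + A(22)) = 1/(-51*3 + 22) = 1/(-153 + 22) = 1/(-131) = -1/131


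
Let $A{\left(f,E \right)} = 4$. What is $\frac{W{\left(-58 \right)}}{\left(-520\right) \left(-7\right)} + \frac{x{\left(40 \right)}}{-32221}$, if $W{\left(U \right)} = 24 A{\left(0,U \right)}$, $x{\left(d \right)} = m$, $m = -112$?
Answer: $\frac{62516}{2094365} \approx 0.02985$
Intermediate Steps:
$x{\left(d \right)} = -112$
$W{\left(U \right)} = 96$ ($W{\left(U \right)} = 24 \cdot 4 = 96$)
$\frac{W{\left(-58 \right)}}{\left(-520\right) \left(-7\right)} + \frac{x{\left(40 \right)}}{-32221} = \frac{96}{\left(-520\right) \left(-7\right)} - \frac{112}{-32221} = \frac{96}{3640} - - \frac{16}{4603} = 96 \cdot \frac{1}{3640} + \frac{16}{4603} = \frac{12}{455} + \frac{16}{4603} = \frac{62516}{2094365}$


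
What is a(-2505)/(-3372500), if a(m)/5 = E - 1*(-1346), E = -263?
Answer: -57/35500 ≈ -0.0016056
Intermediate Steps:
a(m) = 5415 (a(m) = 5*(-263 - 1*(-1346)) = 5*(-263 + 1346) = 5*1083 = 5415)
a(-2505)/(-3372500) = 5415/(-3372500) = 5415*(-1/3372500) = -57/35500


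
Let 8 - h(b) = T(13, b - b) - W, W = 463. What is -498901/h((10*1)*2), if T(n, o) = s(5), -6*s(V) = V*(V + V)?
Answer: -1496703/1438 ≈ -1040.8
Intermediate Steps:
s(V) = -V²/3 (s(V) = -V*(V + V)/6 = -V*2*V/6 = -V²/3)
T(n, o) = -25/3 (T(n, o) = -⅓*5² = -⅓*25 = -25/3)
h(b) = 1438/3 (h(b) = 8 - (-25/3 - 1*463) = 8 - (-25/3 - 463) = 8 - 1*(-1414/3) = 8 + 1414/3 = 1438/3)
-498901/h((10*1)*2) = -498901/1438/3 = -498901*3/1438 = -1496703/1438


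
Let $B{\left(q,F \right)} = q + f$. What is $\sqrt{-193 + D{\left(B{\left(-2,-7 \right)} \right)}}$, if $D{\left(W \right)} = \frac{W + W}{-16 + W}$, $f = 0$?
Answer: $\frac{i \sqrt{1735}}{3} \approx 13.884 i$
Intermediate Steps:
$B{\left(q,F \right)} = q$ ($B{\left(q,F \right)} = q + 0 = q$)
$D{\left(W \right)} = \frac{2 W}{-16 + W}$
$\sqrt{-193 + D{\left(B{\left(-2,-7 \right)} \right)}} = \sqrt{-193 + 2 \left(-2\right) \frac{1}{-16 - 2}} = \sqrt{-193 + 2 \left(-2\right) \frac{1}{-18}} = \sqrt{-193 + 2 \left(-2\right) \left(- \frac{1}{18}\right)} = \sqrt{-193 + \frac{2}{9}} = \sqrt{- \frac{1735}{9}} = \frac{i \sqrt{1735}}{3}$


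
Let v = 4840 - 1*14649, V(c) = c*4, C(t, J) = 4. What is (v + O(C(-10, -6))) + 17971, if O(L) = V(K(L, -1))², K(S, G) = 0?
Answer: 8162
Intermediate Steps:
V(c) = 4*c
v = -9809 (v = 4840 - 14649 = -9809)
O(L) = 0 (O(L) = (4*0)² = 0² = 0)
(v + O(C(-10, -6))) + 17971 = (-9809 + 0) + 17971 = -9809 + 17971 = 8162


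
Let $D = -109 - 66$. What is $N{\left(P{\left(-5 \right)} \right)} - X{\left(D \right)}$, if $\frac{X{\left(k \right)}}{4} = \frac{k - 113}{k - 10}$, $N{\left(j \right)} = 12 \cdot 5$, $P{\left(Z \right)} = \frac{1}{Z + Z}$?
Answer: $\frac{9948}{185} \approx 53.773$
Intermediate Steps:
$P{\left(Z \right)} = \frac{1}{2 Z}$
$N{\left(j \right)} = 60$
$D = -175$ ($D = -109 - 66 = -175$)
$X{\left(k \right)} = \frac{4 \left(-113 + k\right)}{-10 + k}$ ($X{\left(k \right)} = 4 \frac{k - 113}{k - 10} = 4 \frac{-113 + k}{-10 + k} = \frac{4 \left(-113 + k\right)}{-10 + k}$)
$N{\left(P{\left(-5 \right)} \right)} - X{\left(D \right)} = 60 - \frac{4 \left(-113 - 175\right)}{-10 - 175} = 60 - 4 \frac{1}{-185} \left(-288\right) = 60 - 4 \left(- \frac{1}{185}\right) \left(-288\right) = 60 - \frac{1152}{185} = \frac{9948}{185}$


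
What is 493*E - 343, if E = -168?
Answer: -83167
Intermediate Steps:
493*E - 343 = 493*(-168) - 343 = -82824 - 343 = -83167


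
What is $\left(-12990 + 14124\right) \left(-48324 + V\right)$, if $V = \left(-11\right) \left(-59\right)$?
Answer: $-54063450$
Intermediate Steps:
$V = 649$
$\left(-12990 + 14124\right) \left(-48324 + V\right) = \left(-12990 + 14124\right) \left(-48324 + 649\right) = 1134 \left(-47675\right) = -54063450$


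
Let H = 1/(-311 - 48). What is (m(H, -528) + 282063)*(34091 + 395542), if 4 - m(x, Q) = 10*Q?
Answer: 123453753651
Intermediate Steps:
H = -1/359 (H = 1/(-359) = -1/359 ≈ -0.0027855)
m(x, Q) = 4 - 10*Q
(m(H, -528) + 282063)*(34091 + 395542) = ((4 - 10*(-528)) + 282063)*(34091 + 395542) = ((4 + 5280) + 282063)*429633 = (5284 + 282063)*429633 = 287347*429633 = 123453753651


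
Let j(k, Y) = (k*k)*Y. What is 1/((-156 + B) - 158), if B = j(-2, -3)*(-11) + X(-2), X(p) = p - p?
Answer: -1/182 ≈ -0.0054945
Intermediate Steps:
j(k, Y) = Y*k² (j(k, Y) = k²*Y = Y*k²)
X(p) = 0
B = 132 (B = -3*(-2)²*(-11) + 0 = -3*4*(-11) + 0 = -12*(-11) + 0 = 132 + 0 = 132)
1/((-156 + B) - 158) = 1/((-156 + 132) - 158) = 1/(-24 - 158) = 1/(-182) = -1/182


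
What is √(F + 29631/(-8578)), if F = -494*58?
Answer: I*√2108528045486/8578 ≈ 169.28*I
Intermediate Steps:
F = -28652
√(F + 29631/(-8578)) = √(-28652 + 29631/(-8578)) = √(-28652 + 29631*(-1/8578)) = √(-28652 - 29631/8578) = √(-245806487/8578) = I*√2108528045486/8578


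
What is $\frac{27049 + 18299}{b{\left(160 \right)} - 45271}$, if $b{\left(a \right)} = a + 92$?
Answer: $- \frac{45348}{45019} \approx -1.0073$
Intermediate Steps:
$b{\left(a \right)} = 92 + a$
$\frac{27049 + 18299}{b{\left(160 \right)} - 45271} = \frac{27049 + 18299}{\left(92 + 160\right) - 45271} = \frac{45348}{252 - 45271} = \frac{45348}{-45019} = 45348 \left(- \frac{1}{45019}\right) = - \frac{45348}{45019}$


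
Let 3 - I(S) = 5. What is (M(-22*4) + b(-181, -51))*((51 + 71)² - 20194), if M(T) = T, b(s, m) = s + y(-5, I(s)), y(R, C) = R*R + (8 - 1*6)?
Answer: 1285020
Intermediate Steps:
I(S) = -2 (I(S) = 3 - 1*5 = 3 - 5 = -2)
y(R, C) = 2 + R² (y(R, C) = R² + (8 - 6) = R² + 2 = 2 + R²)
b(s, m) = 27 + s (b(s, m) = s + (2 + (-5)²) = s + (2 + 25) = s + 27 = 27 + s)
(M(-22*4) + b(-181, -51))*((51 + 71)² - 20194) = (-22*4 + (27 - 181))*((51 + 71)² - 20194) = (-88 - 154)*(122² - 20194) = -242*(14884 - 20194) = -242*(-5310) = 1285020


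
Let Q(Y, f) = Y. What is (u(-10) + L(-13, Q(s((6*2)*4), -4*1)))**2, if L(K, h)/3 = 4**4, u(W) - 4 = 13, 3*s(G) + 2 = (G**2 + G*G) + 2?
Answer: 616225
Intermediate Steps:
s(G) = 2*G**2/3 (s(G) = -2/3 + ((G**2 + G*G) + 2)/3 = -2/3 + ((G**2 + G**2) + 2)/3 = -2/3 + (2*G**2 + 2)/3 = -2/3 + (2 + 2*G**2)/3 = -2/3 + (2/3 + 2*G**2/3) = 2*G**2/3)
u(W) = 17 (u(W) = 4 + 13 = 17)
L(K, h) = 768 (L(K, h) = 3*4**4 = 3*256 = 768)
(u(-10) + L(-13, Q(s((6*2)*4), -4*1)))**2 = (17 + 768)**2 = 785**2 = 616225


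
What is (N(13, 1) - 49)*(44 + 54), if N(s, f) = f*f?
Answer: -4704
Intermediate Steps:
N(s, f) = f²
(N(13, 1) - 49)*(44 + 54) = (1² - 49)*(44 + 54) = (1 - 49)*98 = -48*98 = -4704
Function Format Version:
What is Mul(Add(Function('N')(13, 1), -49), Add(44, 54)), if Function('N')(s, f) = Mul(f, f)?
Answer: -4704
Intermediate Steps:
Function('N')(s, f) = Pow(f, 2)
Mul(Add(Function('N')(13, 1), -49), Add(44, 54)) = Mul(Add(Pow(1, 2), -49), Add(44, 54)) = Mul(Add(1, -49), 98) = Mul(-48, 98) = -4704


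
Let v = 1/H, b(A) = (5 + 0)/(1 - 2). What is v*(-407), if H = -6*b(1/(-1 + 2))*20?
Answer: -407/600 ≈ -0.67833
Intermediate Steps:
b(A) = -5 (b(A) = 5/(-1) = 5*(-1) = -5)
H = 600 (H = -6*(-5)*20 = 30*20 = 600)
v = 1/600 ≈ 0.0016667
v*(-407) = (1/600)*(-407) = -407/600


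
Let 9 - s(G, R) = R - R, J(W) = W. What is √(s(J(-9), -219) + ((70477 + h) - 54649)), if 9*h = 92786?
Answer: √235319/3 ≈ 161.70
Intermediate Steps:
h = 92786/9 (h = (⅑)*92786 = 92786/9 ≈ 10310.)
s(G, R) = 9 (s(G, R) = 9 - (R - R) = 9 - 1*0 = 9 + 0 = 9)
√(s(J(-9), -219) + ((70477 + h) - 54649)) = √(9 + ((70477 + 92786/9) - 54649)) = √(9 + (727079/9 - 54649)) = √(9 + 235238/9) = √(235319/9) = √235319/3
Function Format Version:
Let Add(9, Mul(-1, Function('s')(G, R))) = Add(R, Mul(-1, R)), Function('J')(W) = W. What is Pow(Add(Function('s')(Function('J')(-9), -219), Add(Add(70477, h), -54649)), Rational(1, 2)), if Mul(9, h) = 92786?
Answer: Mul(Rational(1, 3), Pow(235319, Rational(1, 2))) ≈ 161.70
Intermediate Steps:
h = Rational(92786, 9) (h = Mul(Rational(1, 9), 92786) = Rational(92786, 9) ≈ 10310.)
Function('s')(G, R) = 9 (Function('s')(G, R) = Add(9, Mul(-1, Add(R, Mul(-1, R)))) = Add(9, Mul(-1, 0)) = Add(9, 0) = 9)
Pow(Add(Function('s')(Function('J')(-9), -219), Add(Add(70477, h), -54649)), Rational(1, 2)) = Pow(Add(9, Add(Add(70477, Rational(92786, 9)), -54649)), Rational(1, 2)) = Pow(Add(9, Add(Rational(727079, 9), -54649)), Rational(1, 2)) = Pow(Add(9, Rational(235238, 9)), Rational(1, 2)) = Pow(Rational(235319, 9), Rational(1, 2)) = Mul(Rational(1, 3), Pow(235319, Rational(1, 2)))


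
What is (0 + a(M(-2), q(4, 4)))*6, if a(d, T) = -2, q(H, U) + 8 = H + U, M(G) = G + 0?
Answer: -12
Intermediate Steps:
M(G) = G
q(H, U) = -8 + H + U (q(H, U) = -8 + (H + U) = -8 + H + U)
(0 + a(M(-2), q(4, 4)))*6 = (0 - 2)*6 = -2*6 = -12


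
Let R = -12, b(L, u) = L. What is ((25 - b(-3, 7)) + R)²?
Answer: 256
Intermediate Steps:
R = -12 (R = -4*3 = -12)
((25 - b(-3, 7)) + R)² = ((25 - 1*(-3)) - 12)² = ((25 + 3) - 12)² = (28 - 12)² = 16² = 256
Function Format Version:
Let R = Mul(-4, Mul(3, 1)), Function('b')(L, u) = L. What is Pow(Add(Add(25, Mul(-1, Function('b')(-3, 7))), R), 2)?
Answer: 256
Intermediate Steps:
R = -12 (R = Mul(-4, 3) = -12)
Pow(Add(Add(25, Mul(-1, Function('b')(-3, 7))), R), 2) = Pow(Add(Add(25, Mul(-1, -3)), -12), 2) = Pow(Add(Add(25, 3), -12), 2) = Pow(Add(28, -12), 2) = Pow(16, 2) = 256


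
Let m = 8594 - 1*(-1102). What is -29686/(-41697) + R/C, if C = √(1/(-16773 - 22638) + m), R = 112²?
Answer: 29686/41697 + 5376*√1673343131845/54589865 ≈ 128.10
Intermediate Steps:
R = 12544
m = 9696 (m = 8594 + 1102 = 9696)
C = √1673343131845/13137 (C = √(1/(-16773 - 22638) + 9696) = √(1/(-39411) + 9696) = √(-1/39411 + 9696) = √(382129055/39411) = √1673343131845/13137 ≈ 98.468)
-29686/(-41697) + R/C = -29686/(-41697) + 12544/((√1673343131845/13137)) = -29686*(-1/41697) + 12544*(3*√1673343131845/382129055) = 29686/41697 + 5376*√1673343131845/54589865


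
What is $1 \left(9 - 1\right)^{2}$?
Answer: $64$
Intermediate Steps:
$1 \left(9 - 1\right)^{2} = 1 \cdot 8^{2} = 1 \cdot 64 = 64$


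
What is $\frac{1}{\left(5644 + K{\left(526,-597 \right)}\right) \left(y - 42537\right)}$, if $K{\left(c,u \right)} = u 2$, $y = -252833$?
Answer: $- \frac{1}{1314396500} \approx -7.6081 \cdot 10^{-10}$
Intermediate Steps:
$K{\left(c,u \right)} = 2 u$
$\frac{1}{\left(5644 + K{\left(526,-597 \right)}\right) \left(y - 42537\right)} = \frac{1}{\left(5644 + 2 \left(-597\right)\right) \left(-252833 - 42537\right)} = \frac{1}{\left(5644 - 1194\right) \left(-295370\right)} = \frac{1}{4450 \left(-295370\right)} = \frac{1}{-1314396500} = - \frac{1}{1314396500}$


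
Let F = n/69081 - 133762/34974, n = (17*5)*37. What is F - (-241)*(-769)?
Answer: -74628533767603/402673149 ≈ -1.8533e+5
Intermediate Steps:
n = 3145 (n = 85*37 = 3145)
F = -1521736582/402673149 (F = 3145/69081 - 133762/34974 = 3145*(1/69081) - 133762*1/34974 = 3145/69081 - 66881/17487 = -1521736582/402673149 ≈ -3.7791)
F - (-241)*(-769) = -1521736582/402673149 - (-241)*(-769) = -1521736582/402673149 - 1*185329 = -1521736582/402673149 - 185329 = -74628533767603/402673149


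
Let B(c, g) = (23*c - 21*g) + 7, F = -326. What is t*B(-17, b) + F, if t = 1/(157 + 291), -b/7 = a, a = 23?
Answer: -143051/448 ≈ -319.31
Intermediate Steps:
b = -161 (b = -7*23 = -161)
t = 1/448 ≈ 0.0022321
B(c, g) = 7 - 21*g + 23*c (B(c, g) = (-21*g + 23*c) + 7 = 7 - 21*g + 23*c)
t*B(-17, b) + F = (7 - 21*(-161) + 23*(-17))/448 - 326 = (7 + 3381 - 391)/448 - 326 = (1/448)*2997 - 326 = 2997/448 - 326 = -143051/448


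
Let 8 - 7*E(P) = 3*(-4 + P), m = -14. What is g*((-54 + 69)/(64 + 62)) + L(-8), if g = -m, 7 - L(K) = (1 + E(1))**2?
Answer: -454/147 ≈ -3.0884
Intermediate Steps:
E(P) = 20/7 - 3*P/7 (E(P) = 8/7 - 3*(-4 + P)/7 = 8/7 - (-12 + 3*P)/7 = 8/7 + (12/7 - 3*P/7) = 20/7 - 3*P/7)
L(K) = -233/49 (L(K) = 7 - (1 + (20/7 - 3/7*1))**2 = 7 - (1 + (20/7 - 3/7))**2 = 7 - (1 + 17/7)**2 = 7 - (24/7)**2 = 7 - 1*576/49 = 7 - 576/49 = -233/49)
g = 14 (g = -1*(-14) = 14)
g*((-54 + 69)/(64 + 62)) + L(-8) = 14*((-54 + 69)/(64 + 62)) - 233/49 = 14*(15/126) - 233/49 = 14*(15*(1/126)) - 233/49 = 14*(5/42) - 233/49 = 5/3 - 233/49 = -454/147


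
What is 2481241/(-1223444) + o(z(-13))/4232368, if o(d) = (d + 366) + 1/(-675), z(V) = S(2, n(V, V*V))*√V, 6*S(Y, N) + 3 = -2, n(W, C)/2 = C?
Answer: -1772056782561911/873798508472400 - 5*I*√13/25394208 ≈ -2.028 - 7.0992e-7*I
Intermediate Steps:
n(W, C) = 2*C
S(Y, N) = -⅚ (S(Y, N) = -½ + (⅙)*(-2) = -½ - ⅓ = -⅚)
z(V) = -5*√V/6
o(d) = 247049/675 + d (o(d) = (366 + d) - 1/675 = 247049/675 + d)
2481241/(-1223444) + o(z(-13))/4232368 = 2481241/(-1223444) + (247049/675 - 5*I*√13/6)/4232368 = 2481241*(-1/1223444) + (247049/675 - 5*I*√13/6)*(1/4232368) = -2481241/1223444 + (247049/675 - 5*I*√13/6)*(1/4232368) = -2481241/1223444 + (247049/2856848400 - 5*I*√13/25394208) = -1772056782561911/873798508472400 - 5*I*√13/25394208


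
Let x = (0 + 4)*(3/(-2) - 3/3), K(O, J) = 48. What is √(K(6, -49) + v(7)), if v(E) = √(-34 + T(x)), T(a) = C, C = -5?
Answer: √(48 + I*√39) ≈ 6.9428 + 0.44975*I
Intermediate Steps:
x = -10 (x = 4*(3*(-½) - 3*⅓) = 4*(-3/2 - 1) = 4*(-5/2) = -10)
T(a) = -5
v(E) = I*√39 (v(E) = √(-34 - 5) = √(-39) = I*√39)
√(K(6, -49) + v(7)) = √(48 + I*√39)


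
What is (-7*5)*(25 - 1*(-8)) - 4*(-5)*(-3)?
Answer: -1215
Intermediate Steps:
(-7*5)*(25 - 1*(-8)) - 4*(-5)*(-3) = -35*(25 + 8) + 20*(-3) = -35*33 - 60 = -1155 - 60 = -1215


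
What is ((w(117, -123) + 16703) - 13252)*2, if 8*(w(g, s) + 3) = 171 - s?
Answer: 13939/2 ≈ 6969.5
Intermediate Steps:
w(g, s) = 147/8 - s/8 (w(g, s) = -3 + (171 - s)/8 = -3 + (171/8 - s/8) = 147/8 - s/8)
((w(117, -123) + 16703) - 13252)*2 = (((147/8 - ⅛*(-123)) + 16703) - 13252)*2 = (((147/8 + 123/8) + 16703) - 13252)*2 = ((135/4 + 16703) - 13252)*2 = (66947/4 - 13252)*2 = (13939/4)*2 = 13939/2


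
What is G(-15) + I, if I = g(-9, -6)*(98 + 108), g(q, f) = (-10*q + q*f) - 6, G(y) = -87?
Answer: 28341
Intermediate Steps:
g(q, f) = -6 - 10*q + f*q (g(q, f) = (-10*q + f*q) - 6 = -6 - 10*q + f*q)
I = 28428 (I = (-6 - 10*(-9) - 6*(-9))*(98 + 108) = (-6 + 90 + 54)*206 = 138*206 = 28428)
G(-15) + I = -87 + 28428 = 28341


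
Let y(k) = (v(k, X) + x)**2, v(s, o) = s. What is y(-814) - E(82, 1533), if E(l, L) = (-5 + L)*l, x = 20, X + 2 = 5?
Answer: 505140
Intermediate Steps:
X = 3 (X = -2 + 5 = 3)
E(l, L) = l*(-5 + L)
y(k) = (20 + k)**2 (y(k) = (k + 20)**2 = (20 + k)**2)
y(-814) - E(82, 1533) = (20 - 814)**2 - 82*(-5 + 1533) = (-794)**2 - 82*1528 = 630436 - 1*125296 = 630436 - 125296 = 505140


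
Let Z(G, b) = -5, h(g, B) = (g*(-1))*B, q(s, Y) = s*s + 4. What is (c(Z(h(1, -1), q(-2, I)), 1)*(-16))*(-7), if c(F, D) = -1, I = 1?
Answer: -112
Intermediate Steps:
q(s, Y) = 4 + s² (q(s, Y) = s² + 4 = 4 + s²)
h(g, B) = -B*g (h(g, B) = (-g)*B = -B*g)
(c(Z(h(1, -1), q(-2, I)), 1)*(-16))*(-7) = -1*(-16)*(-7) = 16*(-7) = -112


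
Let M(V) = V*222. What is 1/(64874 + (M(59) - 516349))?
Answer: -1/438377 ≈ -2.2811e-6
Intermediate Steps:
M(V) = 222*V
1/(64874 + (M(59) - 516349)) = 1/(64874 + (222*59 - 516349)) = 1/(64874 + (13098 - 516349)) = 1/(64874 - 503251) = 1/(-438377) = -1/438377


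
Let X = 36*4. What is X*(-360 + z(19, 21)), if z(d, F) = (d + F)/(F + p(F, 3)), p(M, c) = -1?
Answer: -51552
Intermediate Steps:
X = 144
z(d, F) = (F + d)/(-1 + F) (z(d, F) = (d + F)/(F - 1) = (F + d)/(-1 + F))
X*(-360 + z(19, 21)) = 144*(-360 + (21 + 19)/(-1 + 21)) = 144*(-360 + 40/20) = 144*(-360 + (1/20)*40) = 144*(-360 + 2) = 144*(-358) = -51552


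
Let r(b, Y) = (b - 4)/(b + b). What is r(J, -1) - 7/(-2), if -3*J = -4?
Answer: 5/2 ≈ 2.5000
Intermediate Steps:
J = 4/3 (J = -⅓*(-4) = 4/3 ≈ 1.3333)
r(b, Y) = (-4 + b)/(2*b) (r(b, Y) = (-4 + b)/((2*b)) = (-4 + b)*(1/(2*b)) = (-4 + b)/(2*b))
r(J, -1) - 7/(-2) = (-4 + 4/3)/(2*(4/3)) - 7/(-2) = (½)*(¾)*(-8/3) - 7*(-½) = -1 + 7/2 = 5/2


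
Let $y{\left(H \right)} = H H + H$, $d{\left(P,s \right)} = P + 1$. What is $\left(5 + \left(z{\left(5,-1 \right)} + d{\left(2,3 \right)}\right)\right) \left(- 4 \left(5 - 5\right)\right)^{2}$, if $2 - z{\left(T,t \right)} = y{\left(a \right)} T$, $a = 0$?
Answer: $0$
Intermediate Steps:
$d{\left(P,s \right)} = 1 + P$
$y{\left(H \right)} = H + H^{2}$ ($y{\left(H \right)} = H^{2} + H = H + H^{2}$)
$z{\left(T,t \right)} = 2$ ($z{\left(T,t \right)} = 2 - 0 \left(1 + 0\right) T = 2 - 0 \cdot 1 T = 2 - 0 T = 2 - 0 = 2 + 0 = 2$)
$\left(5 + \left(z{\left(5,-1 \right)} + d{\left(2,3 \right)}\right)\right) \left(- 4 \left(5 - 5\right)\right)^{2} = \left(5 + \left(2 + \left(1 + 2\right)\right)\right) \left(- 4 \left(5 - 5\right)\right)^{2} = \left(5 + \left(2 + 3\right)\right) \left(\left(-4\right) 0\right)^{2} = \left(5 + 5\right) 0^{2} = 10 \cdot 0 = 0$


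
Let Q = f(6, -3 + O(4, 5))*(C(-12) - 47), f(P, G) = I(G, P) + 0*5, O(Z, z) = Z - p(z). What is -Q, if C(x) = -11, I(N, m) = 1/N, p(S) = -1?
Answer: 29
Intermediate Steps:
O(Z, z) = 1 + Z (O(Z, z) = Z - 1*(-1) = Z + 1 = 1 + Z)
f(P, G) = 1/G (f(P, G) = 1/G + 0*5 = 1/G + 0 = 1/G)
Q = -29 (Q = (-11 - 47)/(-3 + (1 + 4)) = -58/(-3 + 5) = -58/2 = (1/2)*(-58) = -29)
-Q = -1*(-29) = 29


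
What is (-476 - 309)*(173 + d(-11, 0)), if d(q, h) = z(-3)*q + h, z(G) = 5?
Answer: -92630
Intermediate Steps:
d(q, h) = h + 5*q (d(q, h) = 5*q + h = h + 5*q)
(-476 - 309)*(173 + d(-11, 0)) = (-476 - 309)*(173 + (0 + 5*(-11))) = -785*(173 + (0 - 55)) = -785*(173 - 55) = -785*118 = -92630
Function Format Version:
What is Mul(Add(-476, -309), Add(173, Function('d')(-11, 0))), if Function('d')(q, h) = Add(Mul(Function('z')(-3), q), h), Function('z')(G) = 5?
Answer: -92630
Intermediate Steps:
Function('d')(q, h) = Add(h, Mul(5, q)) (Function('d')(q, h) = Add(Mul(5, q), h) = Add(h, Mul(5, q)))
Mul(Add(-476, -309), Add(173, Function('d')(-11, 0))) = Mul(Add(-476, -309), Add(173, Add(0, Mul(5, -11)))) = Mul(-785, Add(173, Add(0, -55))) = Mul(-785, Add(173, -55)) = Mul(-785, 118) = -92630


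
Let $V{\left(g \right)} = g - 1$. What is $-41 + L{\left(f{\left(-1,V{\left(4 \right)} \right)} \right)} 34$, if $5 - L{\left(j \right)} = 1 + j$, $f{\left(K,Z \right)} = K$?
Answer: $129$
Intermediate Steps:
$V{\left(g \right)} = -1 + g$ ($V{\left(g \right)} = g - 1 = -1 + g$)
$L{\left(j \right)} = 4 - j$ ($L{\left(j \right)} = 5 - \left(1 + j\right) = 4 - j$)
$-41 + L{\left(f{\left(-1,V{\left(4 \right)} \right)} \right)} 34 = -41 + \left(4 - -1\right) 34 = -41 + \left(4 + 1\right) 34 = -41 + 5 \cdot 34 = -41 + 170 = 129$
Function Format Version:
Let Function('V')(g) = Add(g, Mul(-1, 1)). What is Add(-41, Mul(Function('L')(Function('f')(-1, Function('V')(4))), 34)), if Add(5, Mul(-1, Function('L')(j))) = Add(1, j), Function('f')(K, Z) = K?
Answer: 129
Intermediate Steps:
Function('V')(g) = Add(-1, g) (Function('V')(g) = Add(g, -1) = Add(-1, g))
Function('L')(j) = Add(4, Mul(-1, j)) (Function('L')(j) = Add(5, Mul(-1, Add(1, j))) = Add(5, Add(-1, Mul(-1, j))) = Add(4, Mul(-1, j)))
Add(-41, Mul(Function('L')(Function('f')(-1, Function('V')(4))), 34)) = Add(-41, Mul(Add(4, Mul(-1, -1)), 34)) = Add(-41, Mul(Add(4, 1), 34)) = Add(-41, Mul(5, 34)) = Add(-41, 170) = 129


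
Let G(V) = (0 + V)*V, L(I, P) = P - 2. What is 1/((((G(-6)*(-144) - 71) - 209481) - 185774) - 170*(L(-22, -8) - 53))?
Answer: -1/389800 ≈ -2.5654e-6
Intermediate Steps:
L(I, P) = -2 + P
G(V) = V² (G(V) = V*V = V²)
1/((((G(-6)*(-144) - 71) - 209481) - 185774) - 170*(L(-22, -8) - 53)) = 1/(((((-6)²*(-144) - 71) - 209481) - 185774) - 170*((-2 - 8) - 53)) = 1/((((36*(-144) - 71) - 209481) - 185774) - 170*(-10 - 53)) = 1/((((-5184 - 71) - 209481) - 185774) - 170*(-63)) = 1/(((-5255 - 209481) - 185774) + 10710) = 1/((-214736 - 185774) + 10710) = 1/(-400510 + 10710) = 1/(-389800) = -1/389800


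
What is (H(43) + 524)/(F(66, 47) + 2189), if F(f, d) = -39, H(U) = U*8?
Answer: 434/1075 ≈ 0.40372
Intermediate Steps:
H(U) = 8*U
(H(43) + 524)/(F(66, 47) + 2189) = (8*43 + 524)/(-39 + 2189) = (344 + 524)/2150 = 868*(1/2150) = 434/1075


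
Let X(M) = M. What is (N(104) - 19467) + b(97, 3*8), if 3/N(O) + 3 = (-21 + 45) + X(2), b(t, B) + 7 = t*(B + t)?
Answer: -177948/23 ≈ -7736.9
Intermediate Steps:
b(t, B) = -7 + t*(B + t)
N(O) = 3/23 (N(O) = 3/(-3 + ((-21 + 45) + 2)) = 3/(-3 + (24 + 2)) = 3/(-3 + 26) = 3/23)
(N(104) - 19467) + b(97, 3*8) = (3/23 - 19467) + (-7 + 97² + (3*8)*97) = -447738/23 + (-7 + 9409 + 24*97) = -447738/23 + (-7 + 9409 + 2328) = -447738/23 + 11730 = -177948/23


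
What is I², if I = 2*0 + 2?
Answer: 4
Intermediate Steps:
I = 2 (I = 0 + 2 = 2)
I² = 2² = 4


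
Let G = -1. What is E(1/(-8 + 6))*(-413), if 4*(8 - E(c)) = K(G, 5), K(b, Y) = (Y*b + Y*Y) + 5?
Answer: -2891/4 ≈ -722.75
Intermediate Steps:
K(b, Y) = 5 + Y² + Y*b (K(b, Y) = (Y*b + Y²) + 5 = (Y² + Y*b) + 5 = 5 + Y² + Y*b)
E(c) = 7/4 (E(c) = 8 - (5 + 5² + 5*(-1))/4 = 8 - (5 + 25 - 5)/4 = 8 - ¼*25 = 8 - 25/4 = 7/4)
E(1/(-8 + 6))*(-413) = (7/4)*(-413) = -2891/4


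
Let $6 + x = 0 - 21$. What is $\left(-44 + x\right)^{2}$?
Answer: $5041$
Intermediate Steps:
$x = -27$ ($x = -6 + \left(0 - 21\right) = -6 - 21 = -27$)
$\left(-44 + x\right)^{2} = \left(-44 - 27\right)^{2} = \left(-71\right)^{2} = 5041$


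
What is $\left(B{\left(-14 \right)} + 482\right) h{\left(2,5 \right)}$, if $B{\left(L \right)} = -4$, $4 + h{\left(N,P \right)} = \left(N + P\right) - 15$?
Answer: $-5736$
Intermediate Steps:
$h{\left(N,P \right)} = -19 + N + P$ ($h{\left(N,P \right)} = -4 - \left(15 - N - P\right) = -4 + \left(-15 + N + P\right) = -19 + N + P$)
$\left(B{\left(-14 \right)} + 482\right) h{\left(2,5 \right)} = \left(-4 + 482\right) \left(-19 + 2 + 5\right) = 478 \left(-12\right) = -5736$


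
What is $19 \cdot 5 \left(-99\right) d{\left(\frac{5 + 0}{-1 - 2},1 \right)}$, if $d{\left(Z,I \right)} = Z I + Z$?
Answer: $31350$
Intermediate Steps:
$d{\left(Z,I \right)} = Z + I Z$ ($d{\left(Z,I \right)} = I Z + Z = Z + I Z$)
$19 \cdot 5 \left(-99\right) d{\left(\frac{5 + 0}{-1 - 2},1 \right)} = 19 \cdot 5 \left(-99\right) \frac{5 + 0}{-1 - 2} \left(1 + 1\right) = 95 \left(-99\right) \frac{5}{-3} \cdot 2 = - 9405 \cdot 5 \left(- \frac{1}{3}\right) 2 = - 9405 \left(\left(- \frac{5}{3}\right) 2\right) = \left(-9405\right) \left(- \frac{10}{3}\right) = 31350$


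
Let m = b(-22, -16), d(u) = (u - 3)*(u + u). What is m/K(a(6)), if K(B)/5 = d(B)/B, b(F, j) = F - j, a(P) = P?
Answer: -⅕ ≈ -0.20000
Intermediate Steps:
d(u) = 2*u*(-3 + u) (d(u) = (-3 + u)*(2*u) = 2*u*(-3 + u))
K(B) = -30 + 10*B (K(B) = 5*((2*B*(-3 + B))/B) = 5*(-6 + 2*B) = -30 + 10*B)
m = -6 (m = -22 - 1*(-16) = -22 + 16 = -6)
m/K(a(6)) = -6/(-30 + 10*6) = -6/(-30 + 60) = -6/30 = -6*1/30 = -⅕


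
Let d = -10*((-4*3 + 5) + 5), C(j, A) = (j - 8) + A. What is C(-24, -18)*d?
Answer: -1000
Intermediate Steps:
C(j, A) = -8 + A + j (C(j, A) = (-8 + j) + A = -8 + A + j)
d = 20 (d = -10*((-12 + 5) + 5) = -10*(-7 + 5) = -10*(-2) = 20)
C(-24, -18)*d = (-8 - 18 - 24)*20 = -50*20 = -1000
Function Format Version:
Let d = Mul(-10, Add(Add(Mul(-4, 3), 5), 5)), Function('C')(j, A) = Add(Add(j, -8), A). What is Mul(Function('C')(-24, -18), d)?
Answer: -1000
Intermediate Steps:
Function('C')(j, A) = Add(-8, A, j) (Function('C')(j, A) = Add(Add(-8, j), A) = Add(-8, A, j))
d = 20 (d = Mul(-10, Add(Add(-12, 5), 5)) = Mul(-10, Add(-7, 5)) = Mul(-10, -2) = 20)
Mul(Function('C')(-24, -18), d) = Mul(Add(-8, -18, -24), 20) = Mul(-50, 20) = -1000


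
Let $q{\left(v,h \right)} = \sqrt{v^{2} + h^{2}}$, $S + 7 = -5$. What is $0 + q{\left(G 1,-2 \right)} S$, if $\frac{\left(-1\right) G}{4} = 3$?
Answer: $- 24 \sqrt{37} \approx -145.99$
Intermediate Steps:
$S = -12$ ($S = -7 - 5 = -12$)
$G = -12$ ($G = \left(-4\right) 3 = -12$)
$q{\left(v,h \right)} = \sqrt{h^{2} + v^{2}}$
$0 + q{\left(G 1,-2 \right)} S = 0 + \sqrt{\left(-2\right)^{2} + \left(\left(-12\right) 1\right)^{2}} \left(-12\right) = 0 + \sqrt{4 + \left(-12\right)^{2}} \left(-12\right) = 0 + \sqrt{4 + 144} \left(-12\right) = 0 + \sqrt{148} \left(-12\right) = 0 + 2 \sqrt{37} \left(-12\right) = 0 - 24 \sqrt{37} = - 24 \sqrt{37}$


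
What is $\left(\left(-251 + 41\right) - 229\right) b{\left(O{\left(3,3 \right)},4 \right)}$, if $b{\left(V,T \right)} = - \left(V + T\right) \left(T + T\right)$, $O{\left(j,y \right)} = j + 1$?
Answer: $28096$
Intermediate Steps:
$O{\left(j,y \right)} = 1 + j$
$b{\left(V,T \right)} = - 2 T \left(T + V\right)$ ($b{\left(V,T \right)} = - \left(T + V\right) 2 T = - 2 T \left(T + V\right)$)
$\left(\left(-251 + 41\right) - 229\right) b{\left(O{\left(3,3 \right)},4 \right)} = \left(\left(-251 + 41\right) - 229\right) \left(\left(-2\right) 4 \left(4 + \left(1 + 3\right)\right)\right) = \left(-210 - 229\right) \left(\left(-2\right) 4 \left(4 + 4\right)\right) = - 439 \left(\left(-2\right) 4 \cdot 8\right) = \left(-439\right) \left(-64\right) = 28096$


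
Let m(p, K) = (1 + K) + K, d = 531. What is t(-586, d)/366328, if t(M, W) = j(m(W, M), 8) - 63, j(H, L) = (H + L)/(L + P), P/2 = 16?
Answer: -127/505280 ≈ -0.00025135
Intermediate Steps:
P = 32 (P = 2*16 = 32)
m(p, K) = 1 + 2*K
j(H, L) = (H + L)/(32 + L) (j(H, L) = (H + L)/(L + 32) = (H + L)/(32 + L))
t(M, W) = -2511/40 + M/20 (t(M, W) = ((1 + 2*M) + 8)/(32 + 8) - 63 = (9 + 2*M)/40 - 63 = (9/40 + M/20) - 63 = -2511/40 + M/20)
t(-586, d)/366328 = (-2511/40 + (1/20)*(-586))/366328 = (-2511/40 - 293/10)*(1/366328) = -3683/40*1/366328 = -127/505280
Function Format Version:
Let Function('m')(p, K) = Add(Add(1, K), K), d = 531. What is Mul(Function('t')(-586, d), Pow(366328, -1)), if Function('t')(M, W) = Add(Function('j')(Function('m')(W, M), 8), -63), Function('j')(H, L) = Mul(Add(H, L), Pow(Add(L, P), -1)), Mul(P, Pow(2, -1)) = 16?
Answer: Rational(-127, 505280) ≈ -0.00025135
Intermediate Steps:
P = 32 (P = Mul(2, 16) = 32)
Function('m')(p, K) = Add(1, Mul(2, K))
Function('j')(H, L) = Mul(Pow(Add(32, L), -1), Add(H, L)) (Function('j')(H, L) = Mul(Add(H, L), Pow(Add(L, 32), -1)) = Mul(Add(H, L), Pow(Add(32, L), -1)) = Mul(Pow(Add(32, L), -1), Add(H, L)))
Function('t')(M, W) = Add(Rational(-2511, 40), Mul(Rational(1, 20), M)) (Function('t')(M, W) = Add(Mul(Pow(Add(32, 8), -1), Add(Add(1, Mul(2, M)), 8)), -63) = Add(Mul(Pow(40, -1), Add(9, Mul(2, M))), -63) = Add(Mul(Rational(1, 40), Add(9, Mul(2, M))), -63) = Add(Add(Rational(9, 40), Mul(Rational(1, 20), M)), -63) = Add(Rational(-2511, 40), Mul(Rational(1, 20), M)))
Mul(Function('t')(-586, d), Pow(366328, -1)) = Mul(Add(Rational(-2511, 40), Mul(Rational(1, 20), -586)), Pow(366328, -1)) = Mul(Add(Rational(-2511, 40), Rational(-293, 10)), Rational(1, 366328)) = Mul(Rational(-3683, 40), Rational(1, 366328)) = Rational(-127, 505280)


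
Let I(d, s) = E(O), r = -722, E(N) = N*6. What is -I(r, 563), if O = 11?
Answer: -66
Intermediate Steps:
E(N) = 6*N
I(d, s) = 66 (I(d, s) = 6*11 = 66)
-I(r, 563) = -1*66 = -66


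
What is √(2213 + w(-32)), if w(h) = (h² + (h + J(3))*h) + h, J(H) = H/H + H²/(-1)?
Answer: √4485 ≈ 66.970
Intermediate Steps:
J(H) = 1 - H² (J(H) = 1 + H²*(-1) = 1 - H²)
w(h) = h + h² + h*(-8 + h) (w(h) = (h² + (h + (1 - 1*3²))*h) + h = (h² + (h + (1 - 1*9))*h) + h = (h² + (h + (1 - 9))*h) + h = (h² + (h - 8)*h) + h = (h² + (-8 + h)*h) + h = (h² + h*(-8 + h)) + h = h + h² + h*(-8 + h))
√(2213 + w(-32)) = √(2213 - 32*(-7 + 2*(-32))) = √(2213 - 32*(-7 - 64)) = √(2213 - 32*(-71)) = √(2213 + 2272) = √4485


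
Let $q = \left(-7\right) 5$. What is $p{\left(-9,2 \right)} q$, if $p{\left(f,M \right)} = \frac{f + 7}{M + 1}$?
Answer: $\frac{70}{3} \approx 23.333$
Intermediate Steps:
$q = -35$
$p{\left(f,M \right)} = \frac{7 + f}{1 + M}$
$p{\left(-9,2 \right)} q = \frac{7 - 9}{1 + 2} \left(-35\right) = \frac{1}{3} \left(-2\right) \left(-35\right) = \left(- \frac{2}{3}\right) \left(-35\right) = \frac{70}{3}$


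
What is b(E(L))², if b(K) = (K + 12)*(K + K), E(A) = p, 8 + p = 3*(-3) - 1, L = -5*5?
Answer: 46656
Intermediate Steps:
L = -25
p = -18 (p = -8 + (3*(-3) - 1) = -8 + (-9 - 1) = -8 - 10 = -18)
E(A) = -18
b(K) = 2*K*(12 + K) (b(K) = (12 + K)*(2*K) = 2*K*(12 + K))
b(E(L))² = (2*(-18)*(12 - 18))² = (2*(-18)*(-6))² = 216² = 46656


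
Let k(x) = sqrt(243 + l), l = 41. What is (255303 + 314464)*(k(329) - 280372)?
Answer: -159746713324 + 1139534*sqrt(71) ≈ -1.5974e+11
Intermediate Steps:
k(x) = 2*sqrt(71) (k(x) = sqrt(243 + 41) = sqrt(284) = 2*sqrt(71))
(255303 + 314464)*(k(329) - 280372) = (255303 + 314464)*(2*sqrt(71) - 280372) = 569767*(-280372 + 2*sqrt(71)) = -159746713324 + 1139534*sqrt(71)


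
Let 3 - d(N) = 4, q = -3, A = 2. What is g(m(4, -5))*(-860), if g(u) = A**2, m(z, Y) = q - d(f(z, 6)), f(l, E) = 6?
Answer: -3440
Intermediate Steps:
d(N) = -1 (d(N) = 3 - 1*4 = 3 - 4 = -1)
m(z, Y) = -2 (m(z, Y) = -3 - 1*(-1) = -3 + 1 = -2)
g(u) = 4 (g(u) = 2**2 = 4)
g(m(4, -5))*(-860) = 4*(-860) = -3440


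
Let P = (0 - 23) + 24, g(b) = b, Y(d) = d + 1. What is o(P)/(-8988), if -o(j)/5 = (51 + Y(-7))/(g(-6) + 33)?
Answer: 25/26964 ≈ 0.00092716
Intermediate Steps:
Y(d) = 1 + d
P = 1 (P = -23 + 24 = 1)
o(j) = -25/3 (o(j) = -5*(51 + (1 - 7))/(-6 + 33) = -5*(51 - 6)/27 = -225/27 = -5*5/3 = -25/3)
o(P)/(-8988) = -25/3/(-8988) = -25/3*(-1/8988) = 25/26964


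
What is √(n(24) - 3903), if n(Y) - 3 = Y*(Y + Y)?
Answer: 2*I*√687 ≈ 52.421*I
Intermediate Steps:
n(Y) = 3 + 2*Y² (n(Y) = 3 + Y*(Y + Y) = 3 + Y*(2*Y) = 3 + 2*Y²)
√(n(24) - 3903) = √((3 + 2*24²) - 3903) = √((3 + 2*576) - 3903) = √((3 + 1152) - 3903) = √(1155 - 3903) = √(-2748) = 2*I*√687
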